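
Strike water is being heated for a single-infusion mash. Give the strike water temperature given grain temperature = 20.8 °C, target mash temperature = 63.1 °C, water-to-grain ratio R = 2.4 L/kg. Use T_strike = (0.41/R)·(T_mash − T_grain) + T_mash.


T_strike = (0.41/2.4)·(63.1 − 20.8) + 63.1

70.3263 °C


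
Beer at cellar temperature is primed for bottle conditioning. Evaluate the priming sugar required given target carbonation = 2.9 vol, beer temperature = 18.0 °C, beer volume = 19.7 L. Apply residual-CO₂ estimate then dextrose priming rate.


residual = 14.695·(0.01821 + 0.09011·e^(−0.04·T));  sugar = (target − residual)·4.0·V
residual = 14.695·(0.01821 + 0.09011·e^(−0.04·18.0)) = 0.9121
sugar = (2.9 − 0.9121)·4.0·19.7

156.6436 g


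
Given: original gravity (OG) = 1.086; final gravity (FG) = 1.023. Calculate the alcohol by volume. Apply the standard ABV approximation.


ABV = (OG − FG) · 131.25
ABV = (1.086 − 1.023) · 131.25

8.2688 % ABV


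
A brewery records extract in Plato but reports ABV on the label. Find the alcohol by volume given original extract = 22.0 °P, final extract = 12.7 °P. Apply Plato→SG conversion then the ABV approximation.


SG = 259/(259 − P);  ABV = (OG − FG)·131.25
OG = 259/(259 − 22.0) = 1.0928
FG = 259/(259 − 12.7) = 1.0516
ABV = (1.0928 − 1.0516)·131.25

5.4159 % ABV


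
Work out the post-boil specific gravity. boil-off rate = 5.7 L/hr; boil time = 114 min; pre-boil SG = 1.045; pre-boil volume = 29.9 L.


V_post = V_pre − rate·(t/60);  SG_post = 1 + (SG_pre−1)·V_pre/V_post
V_post = 29.9 − 5.7·(114/60) = 19.0700
SG_post = 1 + (1.045 − 1)·29.9/19.0700

1.0706


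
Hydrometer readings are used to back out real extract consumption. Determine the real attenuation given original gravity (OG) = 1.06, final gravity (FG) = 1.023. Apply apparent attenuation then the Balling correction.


AA = (OG−FG)/(OG−1)·100;  RA = AA·0.8192
AA = (1.06 − 1.023)/(1.06 − 1)·100 = 61.6667
RA = 61.6667·0.8192

50.5173 %


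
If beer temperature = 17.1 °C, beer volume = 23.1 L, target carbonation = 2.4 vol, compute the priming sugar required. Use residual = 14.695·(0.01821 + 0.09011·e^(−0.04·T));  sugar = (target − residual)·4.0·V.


residual = 14.695·(0.01821 + 0.09011·e^(−0.04·17.1)) = 0.9358
sugar = (2.4 − 0.9358)·4.0·23.1

135.2955 g


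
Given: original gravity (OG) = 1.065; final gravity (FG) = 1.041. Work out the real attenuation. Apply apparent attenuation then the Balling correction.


AA = (OG−FG)/(OG−1)·100;  RA = AA·0.8192
AA = (1.065 − 1.041)/(1.065 − 1)·100 = 36.9231
RA = 36.9231·0.8192

30.2474 %


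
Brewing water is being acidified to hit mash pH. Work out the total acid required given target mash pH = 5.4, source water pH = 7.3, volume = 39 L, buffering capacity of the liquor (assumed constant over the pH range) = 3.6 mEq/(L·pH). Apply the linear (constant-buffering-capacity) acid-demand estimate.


acid = buffering capacity · (pH_source − pH_target) · V
acid = 3.6 · (7.3 − 5.4) · 39

266.7600 mEq


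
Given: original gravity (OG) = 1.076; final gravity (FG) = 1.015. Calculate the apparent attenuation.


AA = (OG − FG)/(OG − 1) · 100
AA = (1.076 − 1.015)/(1.076 − 1) · 100

80.2632 %


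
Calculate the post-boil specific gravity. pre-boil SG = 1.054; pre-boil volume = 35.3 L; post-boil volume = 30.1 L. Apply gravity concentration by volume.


SG_post = 1 + (SG_pre − 1)·V_pre/V_post
pts_pre = (1.054 − 1)·1000 = 54.0000
pts_post = 54.0000·35.3/30.1 = 63.3289
SG_post = 1 + 63.3289/1000

1.0633


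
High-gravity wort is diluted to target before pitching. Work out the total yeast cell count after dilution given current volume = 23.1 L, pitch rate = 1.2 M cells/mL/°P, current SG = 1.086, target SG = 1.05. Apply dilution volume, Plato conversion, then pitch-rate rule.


V_w = V·((SG_c−1)/(SG_t−1)−1);  °P = 259 − 259/SG_t;  cells = rate·(V+V_w)·°P
V_w = 23.1·((1.086−1)/(1.05−1)−1) = 16.6320
V_final = 23.1 + 16.6320 = 39.7320
°P = 259 − 259/1.05 = 12.3333
cells = 1.2·39.7320·12.3333

588.0336 billion cells


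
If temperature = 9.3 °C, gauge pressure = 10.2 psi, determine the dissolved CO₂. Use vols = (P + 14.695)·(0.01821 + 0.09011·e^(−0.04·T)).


vols = (10.2 + 14.695)·(0.01821 + 0.09011·e^(−0.04·9.3))

1.9998 volumes


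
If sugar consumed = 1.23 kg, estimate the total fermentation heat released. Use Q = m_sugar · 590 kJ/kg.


Q = 1.23 · 590

725.7000 kJ


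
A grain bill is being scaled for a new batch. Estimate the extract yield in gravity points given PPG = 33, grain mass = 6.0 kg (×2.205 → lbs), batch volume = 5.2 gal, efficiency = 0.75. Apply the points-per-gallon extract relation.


points = lbs × PPG × eff / vol
lbs = 6.0 × 2.205 = 13.2300
points = 13.2300 × 33 × 0.75 / 5.2

62.9697 points


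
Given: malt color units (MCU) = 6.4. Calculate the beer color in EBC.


SRM = 1.4922·MCU^0.6859;  EBC = SRM·1.97
SRM = 1.4922·6.4^0.6859 = 5.3307
EBC = 5.3307·1.97

10.5015 EBC


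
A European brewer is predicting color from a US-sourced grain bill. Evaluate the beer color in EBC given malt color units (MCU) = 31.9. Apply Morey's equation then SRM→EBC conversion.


SRM = 1.4922·MCU^0.6859;  EBC = SRM·1.97
SRM = 1.4922·31.9^0.6859 = 16.0427
EBC = 16.0427·1.97

31.6041 EBC


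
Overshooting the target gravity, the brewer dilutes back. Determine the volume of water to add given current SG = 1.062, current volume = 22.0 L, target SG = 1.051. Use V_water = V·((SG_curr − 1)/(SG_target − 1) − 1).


V_water = 22.0·((1.062 − 1)/(1.051 − 1) − 1)

4.7451 L


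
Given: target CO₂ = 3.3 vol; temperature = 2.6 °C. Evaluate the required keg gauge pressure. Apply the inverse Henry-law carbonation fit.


psi = vols/(0.01821 + 0.09011·e^(−0.04·T)) − 14.695
psi = 3.3/(0.01821 + 0.09011·e^(−0.04·2.6)) − 14.695

18.4977 psi


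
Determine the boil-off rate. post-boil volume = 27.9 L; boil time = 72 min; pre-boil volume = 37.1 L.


rate = (V_pre − V_post) / (t_min/60)
rate = (37.1 − 27.9) / (72/60)

7.6667 L/hr


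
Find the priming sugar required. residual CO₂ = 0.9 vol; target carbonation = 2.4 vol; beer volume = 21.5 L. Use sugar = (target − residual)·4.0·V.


sugar = (2.4 − 0.9)·4.0·21.5

129.0000 g


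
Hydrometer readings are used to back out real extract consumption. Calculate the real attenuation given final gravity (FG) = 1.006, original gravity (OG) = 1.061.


AA = (OG−FG)/(OG−1)·100;  RA = AA·0.8192
AA = (1.061 − 1.006)/(1.061 − 1)·100 = 90.1639
RA = 90.1639·0.8192

73.8623 %


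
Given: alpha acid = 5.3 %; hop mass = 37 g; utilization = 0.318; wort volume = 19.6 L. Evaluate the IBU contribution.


IBU = (α/100)·mass·U·1000 / V
IBU = (5.3/100)·37·0.318·1000 / 19.6

31.8162 IBU


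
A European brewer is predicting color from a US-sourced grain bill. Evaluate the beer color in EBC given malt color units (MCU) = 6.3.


SRM = 1.4922·MCU^0.6859;  EBC = SRM·1.97
SRM = 1.4922·6.3^0.6859 = 5.2734
EBC = 5.2734·1.97

10.3887 EBC


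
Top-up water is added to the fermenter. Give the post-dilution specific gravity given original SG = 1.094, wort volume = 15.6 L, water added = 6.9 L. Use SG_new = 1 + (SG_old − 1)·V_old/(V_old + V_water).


pts = (1.094 − 1)·1000·15.6/(15.6 + 6.9) = 65.1733
SG_new = 1 + 65.1733/1000

1.0652


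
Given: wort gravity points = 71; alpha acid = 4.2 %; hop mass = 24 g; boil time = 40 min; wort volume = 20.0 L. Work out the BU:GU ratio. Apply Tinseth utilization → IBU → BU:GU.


U = 1.65·0.000125^(GP/1000)·(1−e^(−0.04t))/4.15;  IBU = (α/100)·m·U·1000/V;  BU:GU = IBU/GP
U = 1.65·0.000125^(71/1000)·(1−e^(−0.04·40))/4.15 = 0.1676
IBU = (4.2/100)·24·0.1676·1000/20.0 = 8.4490
BU:GU = 8.4490/71

0.1190


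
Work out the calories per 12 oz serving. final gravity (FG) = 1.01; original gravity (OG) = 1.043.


ABW = (OG−FG)·131.25·0.79/FG;  °P = 259 − 259/SG (for OG→OE and FG→AE);  RE = 0.1808·OE + 0.8192·AE;  Cal = (6.9·ABW + 4·(RE−0.1))·FG·3.55
ABW = (1.043 − 1.01)·131.25·0.79/1.01 = 3.3878
OE = 259 − 259/1.043 = 10.6779 °P
AE = 259 − 259/1.01 = 2.5644 °P
RE = 0.1808·10.6779 + 0.8192·2.5644 = 4.0313 °P
Cal = (6.9·3.3878 + 4·(4.0313−0.1))·1.01·3.55

140.1966 kcal


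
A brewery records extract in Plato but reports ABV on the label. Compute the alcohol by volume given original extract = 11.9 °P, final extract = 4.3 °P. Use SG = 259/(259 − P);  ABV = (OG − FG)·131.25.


OG = 259/(259 − 11.9) = 1.0482
FG = 259/(259 − 4.3) = 1.0169
ABV = (1.0482 − 1.0169)·131.25

4.1050 % ABV


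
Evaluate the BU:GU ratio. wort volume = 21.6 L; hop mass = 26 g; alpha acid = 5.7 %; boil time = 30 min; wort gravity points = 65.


U = 1.65·0.000125^(GP/1000)·(1−e^(−0.04t))/4.15;  IBU = (α/100)·m·U·1000/V;  BU:GU = IBU/GP
U = 1.65·0.000125^(65/1000)·(1−e^(−0.04·30))/4.15 = 0.1549
IBU = (5.7/100)·26·0.1549·1000/21.6 = 10.6288
BU:GU = 10.6288/65

0.1635


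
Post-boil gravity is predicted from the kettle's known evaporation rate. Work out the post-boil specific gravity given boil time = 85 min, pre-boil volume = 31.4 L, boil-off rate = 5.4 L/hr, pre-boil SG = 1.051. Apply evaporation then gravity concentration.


V_post = V_pre − rate·(t/60);  SG_post = 1 + (SG_pre−1)·V_pre/V_post
V_post = 31.4 − 5.4·(85/60) = 23.7500
SG_post = 1 + (1.051 − 1)·31.4/23.7500

1.0674


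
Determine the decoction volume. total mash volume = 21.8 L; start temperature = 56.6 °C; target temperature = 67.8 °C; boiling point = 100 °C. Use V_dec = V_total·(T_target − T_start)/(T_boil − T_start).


V_dec = 21.8·(67.8 − 56.6)/(100 − 56.6)

5.6258 L


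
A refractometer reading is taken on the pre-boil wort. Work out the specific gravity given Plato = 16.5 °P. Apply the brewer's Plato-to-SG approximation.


SG = 259/(259 − P)
SG = 259/(259 − 16.5)

1.0680


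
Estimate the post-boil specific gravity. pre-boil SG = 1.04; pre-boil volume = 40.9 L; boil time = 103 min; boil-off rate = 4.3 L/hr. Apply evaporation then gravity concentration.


V_post = V_pre − rate·(t/60);  SG_post = 1 + (SG_pre−1)·V_pre/V_post
V_post = 40.9 − 4.3·(103/60) = 33.5183
SG_post = 1 + (1.04 − 1)·40.9/33.5183

1.0488


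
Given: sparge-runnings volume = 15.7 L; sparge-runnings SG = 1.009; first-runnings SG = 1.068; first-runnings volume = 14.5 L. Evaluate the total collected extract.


total = Σ (SG_i − 1)·1000·V_i
first = (1.068 − 1)·1000·14.5 = 986.0000
sparge = (1.009 − 1)·1000·15.7 = 141.3000
total = 986.0000 + 141.3000

1127.3000 gravity·L


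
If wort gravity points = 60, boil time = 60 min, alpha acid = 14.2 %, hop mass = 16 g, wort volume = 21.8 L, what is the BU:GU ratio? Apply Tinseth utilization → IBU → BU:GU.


U = 1.65·0.000125^(GP/1000)·(1−e^(−0.04t))/4.15;  IBU = (α/100)·m·U·1000/V;  BU:GU = IBU/GP
U = 1.65·0.000125^(60/1000)·(1−e^(−0.04·60))/4.15 = 0.2108
IBU = (14.2/100)·16·0.2108·1000/21.8 = 21.9736
BU:GU = 21.9736/60

0.3662


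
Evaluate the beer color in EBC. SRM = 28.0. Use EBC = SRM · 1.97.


EBC = 28.0 · 1.97

55.1600 EBC


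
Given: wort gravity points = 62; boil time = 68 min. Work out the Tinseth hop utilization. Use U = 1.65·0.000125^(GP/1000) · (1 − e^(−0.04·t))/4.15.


bigness = 1.65·0.000125^(62/1000) = 0.9451
boil_factor = (1 − e^(−0.04·68))/4.15 = 0.2251
U = 0.9451 · 0.2251

0.2127


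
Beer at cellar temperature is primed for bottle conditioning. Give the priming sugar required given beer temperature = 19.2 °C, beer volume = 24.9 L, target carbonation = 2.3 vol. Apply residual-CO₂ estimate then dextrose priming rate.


residual = 14.695·(0.01821 + 0.09011·e^(−0.04·T));  sugar = (target − residual)·4.0·V
residual = 14.695·(0.01821 + 0.09011·e^(−0.04·19.2)) = 0.8819
sugar = (2.3 − 0.8819)·4.0·24.9

141.2398 g


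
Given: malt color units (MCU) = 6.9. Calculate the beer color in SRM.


SRM = 1.4922 · MCU^0.6859
SRM = 1.4922 · 6.9^0.6859

5.6130 SRM


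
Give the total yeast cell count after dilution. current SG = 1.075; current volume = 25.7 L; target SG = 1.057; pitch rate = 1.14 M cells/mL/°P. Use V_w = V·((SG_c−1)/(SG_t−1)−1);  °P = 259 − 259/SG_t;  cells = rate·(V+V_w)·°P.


V_w = 25.7·((1.075−1)/(1.057−1)−1) = 8.1158
V_final = 25.7 + 8.1158 = 33.8158
°P = 259 − 259/1.057 = 13.9669
cells = 1.14·33.8158·13.9669

538.4235 billion cells


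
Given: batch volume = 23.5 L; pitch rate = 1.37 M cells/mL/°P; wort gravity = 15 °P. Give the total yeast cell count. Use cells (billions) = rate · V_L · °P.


cells = 1.37 · 23.5 · 15

482.9250 billion cells


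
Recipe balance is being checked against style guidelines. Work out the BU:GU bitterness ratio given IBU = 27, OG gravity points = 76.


BU:GU = IBU / OG_points
BU:GU = 27 / 76

0.3553


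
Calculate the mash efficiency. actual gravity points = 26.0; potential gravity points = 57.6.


efficiency = actual / potential × 100
efficiency = 26.0 / 57.6 × 100

45.1389 %


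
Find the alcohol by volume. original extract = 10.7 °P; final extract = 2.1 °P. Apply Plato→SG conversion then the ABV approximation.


SG = 259/(259 − P);  ABV = (OG − FG)·131.25
OG = 259/(259 − 10.7) = 1.0431
FG = 259/(259 − 2.1) = 1.0082
ABV = (1.0431 − 1.0082)·131.25

4.5831 % ABV


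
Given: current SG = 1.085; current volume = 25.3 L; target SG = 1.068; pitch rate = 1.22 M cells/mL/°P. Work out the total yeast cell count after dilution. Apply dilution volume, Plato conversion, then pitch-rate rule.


V_w = V·((SG_c−1)/(SG_t−1)−1);  °P = 259 − 259/SG_t;  cells = rate·(V+V_w)·°P
V_w = 25.3·((1.085−1)/(1.068−1)−1) = 6.3250
V_final = 25.3 + 6.3250 = 31.6250
°P = 259 − 259/1.068 = 16.4906
cells = 1.22·31.6250·16.4906

636.2500 billion cells


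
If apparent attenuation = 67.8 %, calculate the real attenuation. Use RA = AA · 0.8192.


RA = 67.8 · 0.8192

55.5418 %


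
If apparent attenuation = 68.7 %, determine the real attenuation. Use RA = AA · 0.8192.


RA = 68.7 · 0.8192

56.2790 %


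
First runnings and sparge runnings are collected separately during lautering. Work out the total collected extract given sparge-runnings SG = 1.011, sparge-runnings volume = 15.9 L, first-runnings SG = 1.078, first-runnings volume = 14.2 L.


total = Σ (SG_i − 1)·1000·V_i
first = (1.078 − 1)·1000·14.2 = 1107.6000
sparge = (1.011 − 1)·1000·15.9 = 174.9000
total = 1107.6000 + 174.9000

1282.5000 gravity·L


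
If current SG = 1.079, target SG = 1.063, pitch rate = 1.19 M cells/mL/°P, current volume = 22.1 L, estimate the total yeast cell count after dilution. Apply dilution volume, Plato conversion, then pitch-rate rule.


V_w = V·((SG_c−1)/(SG_t−1)−1);  °P = 259 − 259/SG_t;  cells = rate·(V+V_w)·°P
V_w = 22.1·((1.079−1)/(1.063−1)−1) = 5.6127
V_final = 22.1 + 5.6127 = 27.7127
°P = 259 − 259/1.063 = 15.3500
cells = 1.19·27.7127·15.3500

506.2125 billion cells


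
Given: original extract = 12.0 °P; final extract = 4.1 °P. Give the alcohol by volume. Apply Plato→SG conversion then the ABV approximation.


SG = 259/(259 − P);  ABV = (OG − FG)·131.25
OG = 259/(259 − 12.0) = 1.0486
FG = 259/(259 − 4.1) = 1.0161
ABV = (1.0486 − 1.0161)·131.25

4.2654 % ABV


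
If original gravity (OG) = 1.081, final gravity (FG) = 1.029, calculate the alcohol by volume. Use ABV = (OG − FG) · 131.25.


ABV = (1.081 − 1.029) · 131.25

6.8250 % ABV


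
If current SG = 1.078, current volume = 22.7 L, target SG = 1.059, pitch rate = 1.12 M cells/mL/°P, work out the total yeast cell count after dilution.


V_w = V·((SG_c−1)/(SG_t−1)−1);  °P = 259 − 259/SG_t;  cells = rate·(V+V_w)·°P
V_w = 22.7·((1.078−1)/(1.059−1)−1) = 7.3102
V_final = 22.7 + 7.3102 = 30.0102
°P = 259 − 259/1.059 = 14.4297
cells = 1.12·30.0102·14.4297

485.0006 billion cells


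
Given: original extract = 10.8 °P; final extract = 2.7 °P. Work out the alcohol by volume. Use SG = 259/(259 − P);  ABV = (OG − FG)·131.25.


OG = 259/(259 − 10.8) = 1.0435
FG = 259/(259 − 2.7) = 1.0105
ABV = (1.0435 − 1.0105)·131.25

4.3285 % ABV


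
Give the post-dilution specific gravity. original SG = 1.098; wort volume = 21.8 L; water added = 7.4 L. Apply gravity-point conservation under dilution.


SG_new = 1 + (SG_old − 1)·V_old/(V_old + V_water)
pts = (1.098 − 1)·1000·21.8/(21.8 + 7.4) = 73.1644
SG_new = 1 + 73.1644/1000

1.0732


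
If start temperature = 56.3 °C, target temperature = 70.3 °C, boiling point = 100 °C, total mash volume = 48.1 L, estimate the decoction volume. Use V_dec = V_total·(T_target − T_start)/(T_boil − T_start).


V_dec = 48.1·(70.3 − 56.3)/(100 − 56.3)

15.4096 L


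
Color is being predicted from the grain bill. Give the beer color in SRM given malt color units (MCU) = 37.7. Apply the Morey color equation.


SRM = 1.4922 · MCU^0.6859
SRM = 1.4922 · 37.7^0.6859

17.9903 SRM


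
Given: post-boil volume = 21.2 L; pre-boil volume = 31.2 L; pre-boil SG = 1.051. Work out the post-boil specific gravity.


SG_post = 1 + (SG_pre − 1)·V_pre/V_post
pts_pre = (1.051 − 1)·1000 = 51.0000
pts_post = 51.0000·31.2/21.2 = 75.0566
SG_post = 1 + 75.0566/1000

1.0751


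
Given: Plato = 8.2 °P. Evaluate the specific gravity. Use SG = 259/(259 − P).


SG = 259/(259 − 8.2)

1.0327


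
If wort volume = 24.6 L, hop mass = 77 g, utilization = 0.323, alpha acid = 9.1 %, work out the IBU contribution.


IBU = (α/100)·mass·U·1000 / V
IBU = (9.1/100)·77·0.323·1000 / 24.6

92.0025 IBU


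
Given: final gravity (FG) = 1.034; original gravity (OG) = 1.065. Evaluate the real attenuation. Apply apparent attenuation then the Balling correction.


AA = (OG−FG)/(OG−1)·100;  RA = AA·0.8192
AA = (1.065 − 1.034)/(1.065 − 1)·100 = 47.6923
RA = 47.6923·0.8192

39.0695 %


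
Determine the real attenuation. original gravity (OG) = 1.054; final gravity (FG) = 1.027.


AA = (OG−FG)/(OG−1)·100;  RA = AA·0.8192
AA = (1.054 − 1.027)/(1.054 − 1)·100 = 50.0000
RA = 50.0000·0.8192

40.9600 %


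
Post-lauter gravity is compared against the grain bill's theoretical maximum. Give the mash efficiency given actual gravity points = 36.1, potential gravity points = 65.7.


efficiency = actual / potential × 100
efficiency = 36.1 / 65.7 × 100

54.9467 %


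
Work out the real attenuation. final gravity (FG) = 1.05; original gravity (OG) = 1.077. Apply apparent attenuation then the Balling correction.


AA = (OG−FG)/(OG−1)·100;  RA = AA·0.8192
AA = (1.077 − 1.05)/(1.077 − 1)·100 = 35.0649
RA = 35.0649·0.8192

28.7252 %


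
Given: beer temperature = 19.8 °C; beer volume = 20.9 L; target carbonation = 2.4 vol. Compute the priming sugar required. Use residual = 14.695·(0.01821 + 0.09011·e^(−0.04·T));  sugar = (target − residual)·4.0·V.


residual = 14.695·(0.01821 + 0.09011·e^(−0.04·19.8)) = 0.8674
sugar = (2.4 − 0.8674)·4.0·20.9

128.1286 g


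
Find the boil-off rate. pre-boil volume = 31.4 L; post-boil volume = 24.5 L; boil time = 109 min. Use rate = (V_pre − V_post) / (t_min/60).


rate = (31.4 − 24.5) / (109/60)

3.7982 L/hr


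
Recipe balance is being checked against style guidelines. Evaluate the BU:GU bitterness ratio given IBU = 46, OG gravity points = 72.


BU:GU = IBU / OG_points
BU:GU = 46 / 72

0.6389


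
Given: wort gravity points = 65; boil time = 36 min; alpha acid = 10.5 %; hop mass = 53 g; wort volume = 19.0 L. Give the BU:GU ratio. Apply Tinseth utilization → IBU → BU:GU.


U = 1.65·0.000125^(GP/1000)·(1−e^(−0.04t))/4.15;  IBU = (α/100)·m·U·1000/V;  BU:GU = IBU/GP
U = 1.65·0.000125^(65/1000)·(1−e^(−0.04·36))/4.15 = 0.1692
IBU = (10.5/100)·53·0.1692·1000/19.0 = 49.5464
BU:GU = 49.5464/65

0.7623


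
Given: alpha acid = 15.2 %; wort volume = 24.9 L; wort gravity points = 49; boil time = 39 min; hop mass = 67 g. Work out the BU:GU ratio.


U = 1.65·0.000125^(GP/1000)·(1−e^(−0.04t))/4.15;  IBU = (α/100)·m·U·1000/V;  BU:GU = IBU/GP
U = 1.65·0.000125^(49/1000)·(1−e^(−0.04·39))/4.15 = 0.2022
IBU = (15.2/100)·67·0.2022·1000/24.9 = 82.6905
BU:GU = 82.6905/49

1.6876


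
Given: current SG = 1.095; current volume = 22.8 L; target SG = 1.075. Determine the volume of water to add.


V_water = V·((SG_curr − 1)/(SG_target − 1) − 1)
V_water = 22.8·((1.095 − 1)/(1.075 − 1) − 1)

6.0800 L


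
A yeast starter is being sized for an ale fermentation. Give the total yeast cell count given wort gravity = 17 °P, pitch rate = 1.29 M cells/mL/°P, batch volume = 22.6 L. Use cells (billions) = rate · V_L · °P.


cells = 1.29 · 22.6 · 17

495.6180 billion cells


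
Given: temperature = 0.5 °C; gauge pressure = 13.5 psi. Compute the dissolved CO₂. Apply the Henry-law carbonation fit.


vols = (P + 14.695)·(0.01821 + 0.09011·e^(−0.04·T))
vols = (13.5 + 14.695)·(0.01821 + 0.09011·e^(−0.04·0.5))

3.0038 volumes


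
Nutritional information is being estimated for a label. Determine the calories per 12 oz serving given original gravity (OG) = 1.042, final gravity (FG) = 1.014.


ABW = (OG−FG)·131.25·0.79/FG;  °P = 259 − 259/SG (for OG→OE and FG→AE);  RE = 0.1808·OE + 0.8192·AE;  Cal = (6.9·ABW + 4·(RE−0.1))·FG·3.55
ABW = (1.042 − 1.014)·131.25·0.79/1.014 = 2.8632
OE = 259 − 259/1.042 = 10.4395 °P
AE = 259 − 259/1.014 = 3.5759 °P
RE = 0.1808·10.4395 + 0.8192·3.5759 = 4.8169 °P
Cal = (6.9·2.8632 + 4·(4.8169−0.1))·1.014·3.55

139.0325 kcal


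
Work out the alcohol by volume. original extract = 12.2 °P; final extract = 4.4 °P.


SG = 259/(259 − P);  ABV = (OG − FG)·131.25
OG = 259/(259 − 12.2) = 1.0494
FG = 259/(259 − 4.4) = 1.0173
ABV = (1.0494 − 1.0173)·131.25

4.2198 % ABV


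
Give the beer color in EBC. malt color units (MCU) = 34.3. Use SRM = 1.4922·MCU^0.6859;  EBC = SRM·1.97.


SRM = 1.4922·34.3^0.6859 = 16.8611
EBC = 16.8611·1.97

33.2163 EBC


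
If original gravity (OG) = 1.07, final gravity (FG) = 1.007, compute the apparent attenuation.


AA = (OG − FG)/(OG − 1) · 100
AA = (1.07 − 1.007)/(1.07 − 1) · 100

90.0000 %


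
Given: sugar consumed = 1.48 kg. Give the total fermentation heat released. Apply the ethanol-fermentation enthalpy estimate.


Q = m_sugar · 590 kJ/kg
Q = 1.48 · 590

873.2000 kJ


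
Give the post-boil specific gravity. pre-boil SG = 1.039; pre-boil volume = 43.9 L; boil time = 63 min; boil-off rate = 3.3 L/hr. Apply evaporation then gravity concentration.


V_post = V_pre − rate·(t/60);  SG_post = 1 + (SG_pre−1)·V_pre/V_post
V_post = 43.9 − 3.3·(63/60) = 40.4350
SG_post = 1 + (1.039 − 1)·43.9/40.4350

1.0423


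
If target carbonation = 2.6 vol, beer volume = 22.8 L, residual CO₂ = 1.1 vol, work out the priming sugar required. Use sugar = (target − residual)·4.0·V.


sugar = (2.6 − 1.1)·4.0·22.8

136.8000 g


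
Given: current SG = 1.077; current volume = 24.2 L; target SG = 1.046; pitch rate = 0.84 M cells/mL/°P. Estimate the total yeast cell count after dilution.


V_w = V·((SG_c−1)/(SG_t−1)−1);  °P = 259 − 259/SG_t;  cells = rate·(V+V_w)·°P
V_w = 24.2·((1.077−1)/(1.046−1)−1) = 16.3087
V_final = 24.2 + 16.3087 = 40.5087
°P = 259 − 259/1.046 = 11.3901
cells = 0.84·40.5087·11.3901

387.5729 billion cells


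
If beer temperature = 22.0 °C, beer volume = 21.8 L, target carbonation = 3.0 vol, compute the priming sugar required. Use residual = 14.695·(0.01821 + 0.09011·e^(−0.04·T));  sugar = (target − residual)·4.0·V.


residual = 14.695·(0.01821 + 0.09011·e^(−0.04·22.0)) = 0.8168
sugar = (3.0 − 0.8168)·4.0·21.8

190.3718 g


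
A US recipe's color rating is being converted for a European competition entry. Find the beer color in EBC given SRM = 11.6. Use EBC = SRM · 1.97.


EBC = 11.6 · 1.97

22.8520 EBC


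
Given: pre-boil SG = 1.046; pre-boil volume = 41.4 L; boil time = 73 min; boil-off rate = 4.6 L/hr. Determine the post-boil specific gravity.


V_post = V_pre − rate·(t/60);  SG_post = 1 + (SG_pre−1)·V_pre/V_post
V_post = 41.4 − 4.6·(73/60) = 35.8033
SG_post = 1 + (1.046 − 1)·41.4/35.8033

1.0532


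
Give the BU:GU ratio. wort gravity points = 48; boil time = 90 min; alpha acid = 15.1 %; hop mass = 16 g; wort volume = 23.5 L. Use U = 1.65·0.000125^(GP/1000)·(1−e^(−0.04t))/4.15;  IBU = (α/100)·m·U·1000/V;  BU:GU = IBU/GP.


U = 1.65·0.000125^(48/1000)·(1−e^(−0.04·90))/4.15 = 0.2512
IBU = (15.1/100)·16·0.2512·1000/23.5 = 25.8277
BU:GU = 25.8277/48

0.5381


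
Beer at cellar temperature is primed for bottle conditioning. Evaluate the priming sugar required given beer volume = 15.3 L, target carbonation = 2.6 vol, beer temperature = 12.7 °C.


residual = 14.695·(0.01821 + 0.09011·e^(−0.04·T));  sugar = (target − residual)·4.0·V
residual = 14.695·(0.01821 + 0.09011·e^(−0.04·12.7)) = 1.0643
sugar = (2.6 − 1.0643)·4.0·15.3

93.9822 g


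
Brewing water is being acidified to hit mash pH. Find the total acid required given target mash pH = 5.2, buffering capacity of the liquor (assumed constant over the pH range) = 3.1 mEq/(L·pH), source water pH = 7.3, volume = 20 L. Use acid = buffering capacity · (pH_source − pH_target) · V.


acid = 3.1 · (7.3 − 5.2) · 20

130.2000 mEq


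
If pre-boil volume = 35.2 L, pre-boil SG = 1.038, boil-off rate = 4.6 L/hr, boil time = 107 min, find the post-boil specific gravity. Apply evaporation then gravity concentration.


V_post = V_pre − rate·(t/60);  SG_post = 1 + (SG_pre−1)·V_pre/V_post
V_post = 35.2 − 4.6·(107/60) = 26.9967
SG_post = 1 + (1.038 − 1)·35.2/26.9967

1.0495


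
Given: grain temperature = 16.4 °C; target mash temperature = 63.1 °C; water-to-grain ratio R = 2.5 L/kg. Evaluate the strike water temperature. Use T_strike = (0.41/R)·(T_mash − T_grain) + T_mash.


T_strike = (0.41/2.5)·(63.1 − 16.4) + 63.1

70.7588 °C


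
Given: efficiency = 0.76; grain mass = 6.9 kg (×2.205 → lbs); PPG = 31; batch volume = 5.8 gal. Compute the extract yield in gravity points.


points = lbs × PPG × eff / vol
lbs = 6.9 × 2.205 = 15.2145
points = 15.2145 × 31 × 0.76 / 5.8

61.8023 points


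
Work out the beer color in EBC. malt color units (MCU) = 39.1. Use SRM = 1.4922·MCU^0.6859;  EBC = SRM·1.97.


SRM = 1.4922·39.1^0.6859 = 18.4460
EBC = 18.4460·1.97

36.3385 EBC


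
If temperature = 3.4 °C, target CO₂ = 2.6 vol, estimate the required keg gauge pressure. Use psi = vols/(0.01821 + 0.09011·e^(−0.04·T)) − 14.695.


psi = 2.6/(0.01821 + 0.09011·e^(−0.04·3.4)) − 14.695

12.1474 psi


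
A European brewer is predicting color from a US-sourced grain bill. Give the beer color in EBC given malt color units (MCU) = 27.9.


SRM = 1.4922·MCU^0.6859;  EBC = SRM·1.97
SRM = 1.4922·27.9^0.6859 = 14.6341
EBC = 14.6341·1.97

28.8292 EBC


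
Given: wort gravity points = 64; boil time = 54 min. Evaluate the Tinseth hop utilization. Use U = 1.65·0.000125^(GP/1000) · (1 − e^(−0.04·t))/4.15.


bigness = 1.65·0.000125^(64/1000) = 0.9283
boil_factor = (1 − e^(−0.04·54))/4.15 = 0.2132
U = 0.9283 · 0.2132

0.1979


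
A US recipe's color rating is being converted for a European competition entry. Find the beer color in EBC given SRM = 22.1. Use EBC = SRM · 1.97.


EBC = 22.1 · 1.97

43.5370 EBC


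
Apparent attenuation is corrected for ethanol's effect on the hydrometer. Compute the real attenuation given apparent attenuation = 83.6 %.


RA = AA · 0.8192
RA = 83.6 · 0.8192

68.4851 %


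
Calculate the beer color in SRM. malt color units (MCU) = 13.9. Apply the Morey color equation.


SRM = 1.4922 · MCU^0.6859
SRM = 1.4922 · 13.9^0.6859

9.0745 SRM


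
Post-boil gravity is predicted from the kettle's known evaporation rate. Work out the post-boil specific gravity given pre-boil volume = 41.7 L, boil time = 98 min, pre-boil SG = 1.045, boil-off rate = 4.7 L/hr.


V_post = V_pre − rate·(t/60);  SG_post = 1 + (SG_pre−1)·V_pre/V_post
V_post = 41.7 − 4.7·(98/60) = 34.0233
SG_post = 1 + (1.045 − 1)·41.7/34.0233

1.0552


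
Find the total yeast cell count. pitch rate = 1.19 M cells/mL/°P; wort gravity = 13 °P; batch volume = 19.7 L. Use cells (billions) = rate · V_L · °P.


cells = 1.19 · 19.7 · 13

304.7590 billion cells


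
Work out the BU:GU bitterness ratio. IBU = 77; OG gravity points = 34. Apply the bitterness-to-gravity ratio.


BU:GU = IBU / OG_points
BU:GU = 77 / 34

2.2647


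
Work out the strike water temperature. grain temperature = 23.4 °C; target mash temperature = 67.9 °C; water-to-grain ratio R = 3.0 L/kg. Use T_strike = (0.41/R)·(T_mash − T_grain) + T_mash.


T_strike = (0.41/3.0)·(67.9 − 23.4) + 67.9

73.9817 °C


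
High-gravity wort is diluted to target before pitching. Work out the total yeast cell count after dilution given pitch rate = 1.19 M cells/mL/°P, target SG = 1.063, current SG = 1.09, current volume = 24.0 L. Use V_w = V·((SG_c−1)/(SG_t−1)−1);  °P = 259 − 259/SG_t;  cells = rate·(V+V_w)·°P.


V_w = 24.0·((1.09−1)/(1.063−1)−1) = 10.2857
V_final = 24.0 + 10.2857 = 34.2857
°P = 259 − 259/1.063 = 15.3500
cells = 1.19·34.2857·15.3500

626.2781 billion cells


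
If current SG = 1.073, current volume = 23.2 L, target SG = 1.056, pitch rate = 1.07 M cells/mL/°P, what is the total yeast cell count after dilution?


V_w = V·((SG_c−1)/(SG_t−1)−1);  °P = 259 − 259/SG_t;  cells = rate·(V+V_w)·°P
V_w = 23.2·((1.073−1)/(1.056−1)−1) = 7.0429
V_final = 23.2 + 7.0429 = 30.2429
°P = 259 − 259/1.056 = 13.7348
cells = 1.07·30.2429·13.7348

444.4577 billion cells


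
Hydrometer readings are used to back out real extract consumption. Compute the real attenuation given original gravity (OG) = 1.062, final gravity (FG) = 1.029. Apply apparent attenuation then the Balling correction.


AA = (OG−FG)/(OG−1)·100;  RA = AA·0.8192
AA = (1.062 − 1.029)/(1.062 − 1)·100 = 53.2258
RA = 53.2258·0.8192

43.6026 %


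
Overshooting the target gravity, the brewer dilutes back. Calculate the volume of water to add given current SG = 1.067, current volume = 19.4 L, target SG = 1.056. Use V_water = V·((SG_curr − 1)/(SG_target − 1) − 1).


V_water = 19.4·((1.067 − 1)/(1.056 − 1) − 1)

3.8107 L


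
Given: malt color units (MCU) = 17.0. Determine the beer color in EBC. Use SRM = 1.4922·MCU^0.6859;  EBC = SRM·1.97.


SRM = 1.4922·17.0^0.6859 = 10.4182
EBC = 10.4182·1.97

20.5238 EBC


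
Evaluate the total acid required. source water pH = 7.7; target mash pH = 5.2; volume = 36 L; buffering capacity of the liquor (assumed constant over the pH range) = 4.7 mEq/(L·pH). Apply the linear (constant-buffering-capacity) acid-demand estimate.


acid = buffering capacity · (pH_source − pH_target) · V
acid = 4.7 · (7.7 − 5.2) · 36

423.0000 mEq


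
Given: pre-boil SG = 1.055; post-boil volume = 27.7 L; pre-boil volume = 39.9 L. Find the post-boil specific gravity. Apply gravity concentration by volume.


SG_post = 1 + (SG_pre − 1)·V_pre/V_post
pts_pre = (1.055 − 1)·1000 = 55.0000
pts_post = 55.0000·39.9/27.7 = 79.2238
SG_post = 1 + 79.2238/1000

1.0792


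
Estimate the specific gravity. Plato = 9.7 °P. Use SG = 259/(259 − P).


SG = 259/(259 − 9.7)

1.0389


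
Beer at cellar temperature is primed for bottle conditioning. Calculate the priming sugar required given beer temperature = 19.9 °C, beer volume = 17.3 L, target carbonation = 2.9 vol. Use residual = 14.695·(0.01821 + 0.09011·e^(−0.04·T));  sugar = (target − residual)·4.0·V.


residual = 14.695·(0.01821 + 0.09011·e^(−0.04·19.9)) = 0.8650
sugar = (2.9 − 0.8650)·4.0·17.3

140.8243 g


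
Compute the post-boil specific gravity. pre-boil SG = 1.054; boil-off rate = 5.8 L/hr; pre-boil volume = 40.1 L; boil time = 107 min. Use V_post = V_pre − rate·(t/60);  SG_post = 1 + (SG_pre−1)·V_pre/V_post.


V_post = 40.1 − 5.8·(107/60) = 29.7567
SG_post = 1 + (1.054 − 1)·40.1/29.7567

1.0728


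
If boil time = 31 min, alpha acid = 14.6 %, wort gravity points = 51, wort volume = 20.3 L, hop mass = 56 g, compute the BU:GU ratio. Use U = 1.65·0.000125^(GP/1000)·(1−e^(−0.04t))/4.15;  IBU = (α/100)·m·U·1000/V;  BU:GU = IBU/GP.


U = 1.65·0.000125^(51/1000)·(1−e^(−0.04·31))/4.15 = 0.1787
IBU = (14.6/100)·56·0.1787·1000/20.3 = 71.9545
BU:GU = 71.9545/51

1.4109


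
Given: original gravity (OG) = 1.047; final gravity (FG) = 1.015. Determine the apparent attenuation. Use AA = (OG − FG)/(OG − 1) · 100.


AA = (1.047 − 1.015)/(1.047 − 1) · 100

68.0851 %


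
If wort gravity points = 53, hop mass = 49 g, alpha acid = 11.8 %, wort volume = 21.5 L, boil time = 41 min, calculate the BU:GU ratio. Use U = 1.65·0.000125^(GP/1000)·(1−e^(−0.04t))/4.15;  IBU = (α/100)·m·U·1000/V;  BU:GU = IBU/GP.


U = 1.65·0.000125^(53/1000)·(1−e^(−0.04·41))/4.15 = 0.1990
IBU = (11.8/100)·49·0.1990·1000/21.5 = 53.5251
BU:GU = 53.5251/53

1.0099


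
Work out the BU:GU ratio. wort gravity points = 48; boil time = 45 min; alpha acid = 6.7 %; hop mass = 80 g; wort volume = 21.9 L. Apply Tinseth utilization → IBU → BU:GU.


U = 1.65·0.000125^(GP/1000)·(1−e^(−0.04t))/4.15;  IBU = (α/100)·m·U·1000/V;  BU:GU = IBU/GP
U = 1.65·0.000125^(48/1000)·(1−e^(−0.04·45))/4.15 = 0.2156
IBU = (6.7/100)·80·0.2156·1000/21.9 = 52.7642
BU:GU = 52.7642/48

1.0993


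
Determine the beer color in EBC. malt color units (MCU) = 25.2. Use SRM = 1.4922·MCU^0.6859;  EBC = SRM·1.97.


SRM = 1.4922·25.2^0.6859 = 13.6473
EBC = 13.6473·1.97

26.8852 EBC


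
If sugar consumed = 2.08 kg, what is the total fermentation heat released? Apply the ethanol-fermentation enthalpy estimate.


Q = m_sugar · 590 kJ/kg
Q = 2.08 · 590

1227.2000 kJ


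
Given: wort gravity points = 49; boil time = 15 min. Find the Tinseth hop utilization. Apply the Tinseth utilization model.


U = 1.65·0.000125^(GP/1000) · (1 − e^(−0.04·t))/4.15
bigness = 1.65·0.000125^(49/1000) = 1.0623
boil_factor = (1 − e^(−0.04·15))/4.15 = 0.1087
U = 1.0623 · 0.1087

0.1155


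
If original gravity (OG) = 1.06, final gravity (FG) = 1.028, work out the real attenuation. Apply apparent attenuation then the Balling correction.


AA = (OG−FG)/(OG−1)·100;  RA = AA·0.8192
AA = (1.06 − 1.028)/(1.06 − 1)·100 = 53.3333
RA = 53.3333·0.8192

43.6907 %


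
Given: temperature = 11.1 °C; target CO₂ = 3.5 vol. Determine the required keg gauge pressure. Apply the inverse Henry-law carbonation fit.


psi = vols/(0.01821 + 0.09011·e^(−0.04·T)) − 14.695
psi = 3.5/(0.01821 + 0.09011·e^(−0.04·11.1)) − 14.695

31.3501 psi


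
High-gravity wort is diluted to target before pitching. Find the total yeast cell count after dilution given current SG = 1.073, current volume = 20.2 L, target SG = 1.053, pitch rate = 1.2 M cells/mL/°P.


V_w = V·((SG_c−1)/(SG_t−1)−1);  °P = 259 − 259/SG_t;  cells = rate·(V+V_w)·°P
V_w = 20.2·((1.073−1)/(1.053−1)−1) = 7.6226
V_final = 20.2 + 7.6226 = 27.8226
°P = 259 − 259/1.053 = 13.0361
cells = 1.2·27.8226·13.0361

435.2381 billion cells


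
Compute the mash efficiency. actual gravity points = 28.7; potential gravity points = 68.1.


efficiency = actual / potential × 100
efficiency = 28.7 / 68.1 × 100

42.1439 %


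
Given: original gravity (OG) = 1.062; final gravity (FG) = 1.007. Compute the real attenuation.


AA = (OG−FG)/(OG−1)·100;  RA = AA·0.8192
AA = (1.062 − 1.007)/(1.062 − 1)·100 = 88.7097
RA = 88.7097·0.8192

72.6710 %


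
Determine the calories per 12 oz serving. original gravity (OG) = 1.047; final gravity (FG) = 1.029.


ABW = (OG−FG)·131.25·0.79/FG;  °P = 259 − 259/SG (for OG→OE and FG→AE);  RE = 0.1808·OE + 0.8192·AE;  Cal = (6.9·ABW + 4·(RE−0.1))·FG·3.55
ABW = (1.047 − 1.029)·131.25·0.79/1.029 = 1.8138
OE = 259 − 259/1.047 = 11.6266 °P
AE = 259 − 259/1.029 = 7.2993 °P
RE = 0.1808·11.6266 + 0.8192·7.2993 = 8.0817 °P
Cal = (6.9·1.8138 + 4·(8.0817−0.1))·1.029·3.55

162.3436 kcal


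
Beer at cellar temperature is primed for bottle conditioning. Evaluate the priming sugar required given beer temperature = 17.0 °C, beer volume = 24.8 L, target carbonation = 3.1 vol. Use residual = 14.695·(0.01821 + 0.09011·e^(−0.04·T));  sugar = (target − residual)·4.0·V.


residual = 14.695·(0.01821 + 0.09011·e^(−0.04·17.0)) = 0.9384
sugar = (3.1 − 0.9384)·4.0·24.8

214.4266 g


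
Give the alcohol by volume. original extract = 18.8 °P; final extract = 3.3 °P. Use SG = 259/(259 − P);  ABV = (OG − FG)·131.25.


OG = 259/(259 − 18.8) = 1.0783
FG = 259/(259 − 3.3) = 1.0129
ABV = (1.0783 − 1.0129)·131.25

8.5788 % ABV


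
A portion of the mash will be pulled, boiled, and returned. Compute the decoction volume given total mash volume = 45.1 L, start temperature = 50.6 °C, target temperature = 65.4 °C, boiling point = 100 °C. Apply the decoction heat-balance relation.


V_dec = V_total·(T_target − T_start)/(T_boil − T_start)
V_dec = 45.1·(65.4 − 50.6)/(100 − 50.6)

13.5117 L


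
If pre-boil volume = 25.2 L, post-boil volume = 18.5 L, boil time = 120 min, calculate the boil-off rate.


rate = (V_pre − V_post) / (t_min/60)
rate = (25.2 − 18.5) / (120/60)

3.3500 L/hr


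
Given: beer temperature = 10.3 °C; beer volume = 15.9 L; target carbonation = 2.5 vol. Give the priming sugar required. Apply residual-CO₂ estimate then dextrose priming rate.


residual = 14.695·(0.01821 + 0.09011·e^(−0.04·T));  sugar = (target − residual)·4.0·V
residual = 14.695·(0.01821 + 0.09011·e^(−0.04·10.3)) = 1.1446
sugar = (2.5 − 1.1446)·4.0·15.9

86.2019 g


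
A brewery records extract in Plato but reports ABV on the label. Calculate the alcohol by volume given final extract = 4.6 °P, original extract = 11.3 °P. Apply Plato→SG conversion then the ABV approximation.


SG = 259/(259 − P);  ABV = (OG − FG)·131.25
OG = 259/(259 − 11.3) = 1.0456
FG = 259/(259 − 4.6) = 1.0181
ABV = (1.0456 − 1.0181)·131.25

3.6144 % ABV


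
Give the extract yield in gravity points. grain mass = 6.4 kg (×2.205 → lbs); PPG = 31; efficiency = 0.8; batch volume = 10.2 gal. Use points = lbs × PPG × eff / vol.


lbs = 6.4 × 2.205 = 14.1120
points = 14.1120 × 31 × 0.8 / 10.2

34.3115 points


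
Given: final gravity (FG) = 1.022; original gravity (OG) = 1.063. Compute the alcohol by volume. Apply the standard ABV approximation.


ABV = (OG − FG) · 131.25
ABV = (1.063 − 1.022) · 131.25

5.3812 % ABV


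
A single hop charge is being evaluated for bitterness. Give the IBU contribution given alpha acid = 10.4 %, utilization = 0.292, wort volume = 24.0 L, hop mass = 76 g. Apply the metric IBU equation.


IBU = (α/100)·mass·U·1000 / V
IBU = (10.4/100)·76·0.292·1000 / 24.0

96.1653 IBU


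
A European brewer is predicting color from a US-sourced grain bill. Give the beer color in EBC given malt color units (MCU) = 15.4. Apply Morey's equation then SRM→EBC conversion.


SRM = 1.4922·MCU^0.6859;  EBC = SRM·1.97
SRM = 1.4922·15.4^0.6859 = 9.7353
EBC = 9.7353·1.97

19.1785 EBC
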